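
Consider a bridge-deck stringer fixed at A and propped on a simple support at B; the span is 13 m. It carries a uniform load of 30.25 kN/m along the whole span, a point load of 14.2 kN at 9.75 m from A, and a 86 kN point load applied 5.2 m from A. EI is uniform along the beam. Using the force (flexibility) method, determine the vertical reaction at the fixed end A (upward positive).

R_A = 319.1 kN

Remove the prop at B; the released (primary) structure is a cantilever built in at A.
Primary-structure tip deflection at B by superposition:
  UDL 30.25: wL⁴/(8EI) = 107996/EI
  point load 14.2 at a = 9.75: Pa²(3L − a)/(6EI) = 6581/EI
  point load 86 at a = 5.2: Pa²(3L − a)/(6EI) = 13100/EI
  δ_0 = 127677/EI
Flexibility coefficient — unit upward force at B: δ_{BB} = L³/(3EI) = 732.3/EI.
The prop prevents deflection at B: R_B = δ_0/δ_{BB} = 127677/732.3 = 174.3 kN.
Vertical equilibrium: R_A = ΣP − R_B = 493.4 − 174.3 = 319.1 kN.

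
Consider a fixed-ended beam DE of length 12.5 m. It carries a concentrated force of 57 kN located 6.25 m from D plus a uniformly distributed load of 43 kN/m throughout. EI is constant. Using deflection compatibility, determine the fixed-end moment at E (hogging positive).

Take the two fixed-end moments M_D, M_E as redundants; the released structure is the simple span DE.
Simple-span end rotations at D and E under the given loads:
  at D: point load 57 at a = 6.25: Pab(L + b)/(6LEI) = 556.6/EI
  at E: point load 57 at a = 6.25: Pab(L + a)/(6LEI) = 556.6/EI
  at D: UDL 43: wL³/(24EI) = 3499/EI
  at E: UDL 43: wL³/(24EI) = 3499/EI
  θ_D0 = 4056/EI,  θ_E0 = 4056/EI
Flexibility coefficients: a unit moment at one end gives L/(3EI) there and L/(6EI) at the far end, so f₁₁ = f₂₂ = 4.167/EI and f₁₂ = f₂₁ = 2.083/EI.
Compatibility — zero rotation at each built-in end:
  4.167 M_D + 2.083 M_E = 4056
  2.083 M_D + 4.167 M_E = 4056
Solving the pair gives M_D = 649 kN·m and M_E = 649 kN·m (hogging).

M_E = 649 kN·m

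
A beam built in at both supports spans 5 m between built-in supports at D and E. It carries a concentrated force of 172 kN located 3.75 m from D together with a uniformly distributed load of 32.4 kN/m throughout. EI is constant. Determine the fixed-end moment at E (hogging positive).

Take the two fixed-end moments M_D, M_E as redundants; the released structure is the simple span DE.
Simple-span end rotations at D and E under the given loads:
  at D: point load 172 at a = 3.75: Pab(L + b)/(6LEI) = 168/EI
  at E: point load 172 at a = 3.75: Pab(L + a)/(6LEI) = 235.2/EI
  at D: UDL 32.4: wL³/(24EI) = 168.8/EI
  at E: UDL 32.4: wL³/(24EI) = 168.8/EI
  θ_D0 = 336.7/EI,  θ_E0 = 403.9/EI
Flexibility coefficients: a unit moment at one end gives L/(3EI) there and L/(6EI) at the far end, so f₁₁ = f₂₂ = 1.667/EI and f₁₂ = f₂₁ = 0.8333/EI.
Compatibility — zero rotation at each built-in end:
  1.667 M_D + 0.8333 M_E = 336.7
  0.8333 M_D + 1.667 M_E = 403.9
Solving the pair gives M_D = 107.8 kN·m and M_E = 188.4 kN·m (hogging).

M_E = 188.4 kN·m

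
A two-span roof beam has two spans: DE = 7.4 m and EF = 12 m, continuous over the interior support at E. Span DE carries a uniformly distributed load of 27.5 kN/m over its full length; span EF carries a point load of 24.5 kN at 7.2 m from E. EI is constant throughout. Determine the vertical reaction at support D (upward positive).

R_D = 87.92 kN

Insert a hinge at E; M_E is the redundant, and each span becomes simply supported.
Rotations at E on the released spans (each span's end-slope, ×1/EI):
  span DE: UDL 27.5: wL³/(24EI) = 464.3/EI
  span EF: point load 24.5 at a = 7.2: Pab(L + b)/(6LEI) = 197.6/EI
  relative rotation θ_0 = (464.3 + 197.6)/EI = 661.9/EI
A unit hogging moment at E produces rotation L₁/(3EI) + L₂/(3EI) = 6.467/EI.
Compatibility: M_E·(L₁+L₂)/(3EI) = θ_0, giving M_E = 102.4 kN·m (hogging).
Span DE, ΣM about D with M_E applied at E: R_E^{DE}·7.4 = 753 + 102.4, so R_E^{DE} = 115.6 kN and R_D = 203.5 − 115.6 = 87.92 kN.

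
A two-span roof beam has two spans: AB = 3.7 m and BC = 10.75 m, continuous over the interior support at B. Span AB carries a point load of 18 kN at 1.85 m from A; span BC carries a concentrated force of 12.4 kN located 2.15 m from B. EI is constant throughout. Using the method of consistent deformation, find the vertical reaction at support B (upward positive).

Take M_B as the redundant. Released structure: two simple spans AB and BC with a hinge at B.
Rotations at B on the released spans (each span's end-slope, ×1/EI):
  span AB: point load 18 at a = 1.85: Pab(L + a)/(6LEI) = 15.4/EI
  span BC: point load 12.4 at a = 2.15: Pab(L + b)/(6LEI) = 68.78/EI
  relative rotation θ_0 = (15.4 + 68.78)/EI = 84.18/EI
A unit hogging moment at B produces rotation L₁/(3EI) + L₂/(3EI) = 4.817/EI.
Slope continuity at B: θ_0 = M_B·4.817/EI, so M_B = 84.18/4.817 = 17.48 kN·m (hogging).
Span AB, ΣM about A with M_B applied at B: R_B^{AB}·3.7 = 33.3 + 17.48, so R_B^{AB} = 13.72 kN and R_A = 18 − 13.72 = 4.276 kN.
Span BC, ΣM about C: R_B^{BC}·10.75 = 106.6 + 17.48, so R_B^{BC} = 11.55 kN and R_C = 12.4 − 11.55 = 0.8542 kN.
R_B = 13.72 + 11.55 = 25.27 kN.

R_B = 25.27 kN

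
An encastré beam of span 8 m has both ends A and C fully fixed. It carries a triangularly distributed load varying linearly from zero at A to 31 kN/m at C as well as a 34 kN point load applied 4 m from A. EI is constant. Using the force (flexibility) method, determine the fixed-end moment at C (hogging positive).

Take the two fixed-end moments M_A, M_C as redundants; the released structure is the simple span AC.
End rotations of the released simple span under the applied load (×1/EI):
  at A: triangular load, peak 31: 7w₀L³/(360EI) = 308.6/EI
  at C: triangular load, peak 31: w₀L³/(45EI) = 352.7/EI
  at A: point load 34 at a = 4: Pab(L + b)/(6LEI) = 136/EI
  at C: point load 34 at a = 4: Pab(L + a)/(6LEI) = 136/EI
  θ_A0 = 444.6/EI,  θ_C0 = 488.7/EI
Flexibility coefficients: a unit moment at one end gives L/(3EI) there and L/(6EI) at the far end, so f₁₁ = f₂₂ = 2.667/EI and f₁₂ = f₂₁ = 1.333/EI.
Compatibility — zero rotation at each built-in end:
  2.667 M_A + 1.333 M_C = 444.6
  1.333 M_A + 2.667 M_C = 488.7
Solving the pair gives M_A = 100.1 kN·m and M_C = 133.2 kN·m (hogging).

M_C = 133.2 kN·m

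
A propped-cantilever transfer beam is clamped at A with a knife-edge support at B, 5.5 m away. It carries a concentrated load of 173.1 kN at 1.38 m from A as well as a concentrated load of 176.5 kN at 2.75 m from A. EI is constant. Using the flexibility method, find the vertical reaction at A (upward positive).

Release the roller at B. Primary structure: cantilever fixed at A.
Downward deflection at the released point B due to the loads:
  point load 173.1 at a = 1.38: Pa²(3L − a)/(6EI) = 830.7/EI
  point load 176.5 at a = 2.75: Pa²(3L − a)/(6EI) = 3059/EI
  δ_0 = 3890/EI
Flexibility coefficient — unit upward force at B: δ_{BB} = L³/(3EI) = 55.46/EI.
The prop prevents deflection at B: R_B = δ_0/δ_{BB} = 3890/55.46 = 70.14 kN.
Vertical equilibrium: R_A = ΣP − R_B = 349.6 − 70.14 = 279.5 kN.

R_A = 279.5 kN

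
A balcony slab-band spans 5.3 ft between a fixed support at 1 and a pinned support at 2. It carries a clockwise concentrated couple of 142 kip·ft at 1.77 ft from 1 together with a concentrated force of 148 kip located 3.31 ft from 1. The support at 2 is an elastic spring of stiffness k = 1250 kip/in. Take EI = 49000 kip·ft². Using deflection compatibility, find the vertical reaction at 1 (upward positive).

R_1 = 62.69 kip

Remove the prop at 2; the released (primary) structure is a cantilever built in at 1.
Downward deflection at the released point 2 due to the loads:
  clockwise couple 142 at a = 1.77: M₀a(2L − a)/(2EI) = 1110/EI
  point load 148 at a = 3.31: Pa²(3L − a)/(6EI) = 3402/EI
  δ_0 = 4512/EI
Tip deflection under a unit load at 2: L³/(3EI) = 49.63/EI.
With EI = 49000 kip·ft²: δ_0 = 0.092084 ft and δ_{22} = 0.001013 ft/kip.
Compatibility — the spring shortens by R_2/k under the reaction it provides: δ_0 − R_2·δ_{22} = R_2/k. With 1/k = 1/(1250×12) ft/kip = 0.000067 ft/kip, R_2 = δ_0 / (δ_{22} + 1/k) = 0.092084 / (0.001013 + 0.000067) = 85.31 kip.
Vertical equilibrium: R_1 = ΣP − R_2 = 148 − 85.31 = 62.69 kip.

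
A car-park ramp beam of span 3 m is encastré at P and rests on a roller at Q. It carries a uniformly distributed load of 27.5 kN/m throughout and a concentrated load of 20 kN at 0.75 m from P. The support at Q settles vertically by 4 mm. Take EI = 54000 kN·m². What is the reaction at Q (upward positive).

Release the roller at Q. Primary structure: cantilever fixed at P.
Deflection at Q on the released cantilever, summing each load's contribution:
  UDL 27.5: wL⁴/(8EI) = 278.4/EI
  point load 20 at a = 0.75: Pa²(3L − a)/(6EI) = 15.47/EI
  δ_0 = 293.9/EI
Tip deflection under a unit load at Q: L³/(3EI) = 9/EI.
With EI = 54000 kN·m²: δ_0 = 0.005443 m and δ_{QQ} = 0.000167 m/kN.
Compatibility — the beam at Q must follow the support down by 0.004 m: δ_0 − R_Q·δ_{QQ} = 0.004, so R_Q = (0.005443 − 0.004)/0.000167 = 8.656 kN.

R_Q = 8.656 kN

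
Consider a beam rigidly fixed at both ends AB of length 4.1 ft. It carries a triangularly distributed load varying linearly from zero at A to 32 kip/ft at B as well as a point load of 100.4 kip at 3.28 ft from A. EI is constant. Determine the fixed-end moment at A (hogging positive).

M_A = 31.1 kip·ft

Take the two fixed-end moments M_A, M_B as redundants; the released structure is the simple span AB.
Simple-span end rotations at A and B under the given loads:
  at A: triangular load, peak 32: 7w₀L³/(360EI) = 42.88/EI
  at B: triangular load, peak 32: w₀L³/(45EI) = 49.01/EI
  at A: point load 100.4 at a = 3.28: Pab(L + b)/(6LEI) = 54.01/EI
  at B: point load 100.4 at a = 3.28: Pab(L + a)/(6LEI) = 81.01/EI
  θ_A0 = 96.89/EI,  θ_B0 = 130/EI
Flexibility coefficients: a unit moment at one end gives L/(3EI) there and L/(6EI) at the far end, so f₁₁ = f₂₂ = 1.367/EI and f₁₂ = f₂₁ = 0.6833/EI.
Compatibility — zero rotation at each built-in end:
  1.367 M_A + 0.6833 M_B = 96.89
  0.6833 M_A + 1.367 M_B = 130
Solving the pair gives M_A = 31.1 kip·ft and M_B = 79.59 kip·ft (hogging).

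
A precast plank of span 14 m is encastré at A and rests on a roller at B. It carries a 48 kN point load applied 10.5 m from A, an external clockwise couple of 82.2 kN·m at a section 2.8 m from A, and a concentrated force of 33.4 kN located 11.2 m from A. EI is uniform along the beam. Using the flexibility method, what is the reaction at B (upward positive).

Choose R_B as the redundant. The primary structure is the cantilever fixed at A.
Deflection at B on the released cantilever, summing each load's contribution:
  point load 48 at a = 10.5: Pa²(3L − a)/(6EI) = 27783/EI
  clockwise couple 82.2 at a = 2.8: M₀a(2L − a)/(2EI) = 2900/EI
  point load 33.4 at a = 11.2: Pa²(3L − a)/(6EI) = 21507/EI
  δ_0 = 52190/EI
Flexibility coefficient — unit upward force at B: δ_{BB} = L³/(3EI) = 914.7/EI.
Compatibility at B: δ_0 − R_B·δ_{BB} = 0, so R_B = 52190/914.7 = 57.06 kN.

R_B = 57.06 kN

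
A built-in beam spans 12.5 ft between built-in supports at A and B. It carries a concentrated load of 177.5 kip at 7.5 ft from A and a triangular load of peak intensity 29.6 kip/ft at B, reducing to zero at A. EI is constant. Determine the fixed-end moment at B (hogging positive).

Take the two fixed-end moments M_A, M_B as redundants; the released structure is the simple span AB.
End rotations of the released simple span under the applied load (×1/EI):
  at A: point load 177.5 at a = 7.5: Pab(L + b)/(6LEI) = 1553/EI
  at B: point load 177.5 at a = 7.5: Pab(L + a)/(6LEI) = 1775/EI
  at A: triangular load, peak 29.6: 7w₀L³/(360EI) = 1124/EI
  at B: triangular load, peak 29.6: w₀L³/(45EI) = 1285/EI
  θ_A0 = 2677/EI,  θ_B0 = 3060/EI
Flexibility coefficients: a unit moment at one end gives L/(3EI) there and L/(6EI) at the far end, so f₁₁ = f₂₂ = 4.167/EI and f₁₂ = f₂₁ = 2.083/EI.
Compatibility — zero rotation at each built-in end:
  4.167 M_A + 2.083 M_B = 2677
  2.083 M_A + 4.167 M_B = 3060
Solving the pair gives M_A = 367.2 kip·ft and M_B = 550.8 kip·ft (hogging).

M_B = 550.8 kip·ft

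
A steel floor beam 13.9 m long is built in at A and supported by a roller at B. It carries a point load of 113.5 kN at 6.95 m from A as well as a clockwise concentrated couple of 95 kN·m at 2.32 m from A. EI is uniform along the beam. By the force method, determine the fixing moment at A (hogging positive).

M_A = 347.2 kN·m

Choose R_B as the redundant. The primary structure is the cantilever fixed at A.
Deflection at B on the released cantilever, summing each load's contribution:
  point load 113.5 at a = 6.95: Pa²(3L − a)/(6EI) = 31752/EI
  clockwise couple 95 at a = 2.32: M₀a(2L − a)/(2EI) = 2808/EI
  δ_0 = 34560/EI
Tip deflection under a unit load at B: L³/(3EI) = 895.2/EI.
The prop prevents deflection at B: R_B = δ_0/δ_{BB} = 34560/895.2 = 38.61 kN.
Moment equilibrium about A: M_A = Σ(load moments about A) − R_B·L = 883.8 − 38.61×13.9 = 347.2 kN·m.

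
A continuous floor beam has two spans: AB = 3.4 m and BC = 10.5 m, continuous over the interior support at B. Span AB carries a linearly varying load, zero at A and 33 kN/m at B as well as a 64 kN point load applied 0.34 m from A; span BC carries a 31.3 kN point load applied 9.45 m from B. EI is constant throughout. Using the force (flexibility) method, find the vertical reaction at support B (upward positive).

Insert a hinge at B; M_B is the redundant, and each span becomes simply supported.
End slopes at the hinge B, treating each span as simply supported:
  span AB: triangular load, peak 33: w₀L³/(45EI) = 28.82/EI
  span AB: point load 64 at a = 0.34: Pab(L + a)/(6LEI) = 12.21/EI
  span BC: point load 31.3 at a = 9.45: Pab(L + b)/(6LEI) = 56.94/EI
  relative rotation θ_0 = (41.03 + 56.94)/EI = 97.97/EI
A unit hogging moment at B produces rotation L₁/(3EI) + L₂/(3EI) = 4.633/EI.
Compatibility: M_B·(L₁+L₂)/(3EI) = θ_0, giving M_B = 21.14 kN·m (hogging).
Span AB, ΣM about A with M_B applied at B: R_B^{AB}·3.4 = 148.9 + 21.14, so R_B^{AB} = 50.02 kN and R_A = 120.1 − 50.02 = 70.08 kN.
Span BC, ΣM about C: R_B^{BC}·10.5 = 32.87 + 21.14, so R_B^{BC} = 5.144 kN and R_C = 31.3 − 5.144 = 26.16 kN.
R_B = 50.02 + 5.144 = 55.16 kN.

R_B = 55.16 kN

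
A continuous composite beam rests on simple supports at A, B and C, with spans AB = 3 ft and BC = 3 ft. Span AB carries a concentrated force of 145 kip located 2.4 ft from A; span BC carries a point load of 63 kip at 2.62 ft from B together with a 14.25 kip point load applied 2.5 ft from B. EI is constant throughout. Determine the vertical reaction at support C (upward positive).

R_C = 53.91 kip

Insert a hinge at B; M_B is the redundant, and each span becomes simply supported.
End slopes at the hinge B, treating each span as simply supported:
  span AB: point load 145 at a = 2.4: Pab(L + a)/(6LEI) = 62.64/EI
  span BC: point load 63 at a = 2.62: Pab(L + b)/(6LEI) = 11.78/EI
  span BC: point load 14.25 at a = 2.5: Pab(L + b)/(6LEI) = 3.464/EI
  relative rotation θ_0 = (62.64 + 15.24)/EI = 77.88/EI
A unit hogging moment at B produces rotation L₁/(3EI) + L₂/(3EI) = 2/EI.
Compatibility: M_B·(L₁+L₂)/(3EI) = θ_0, giving M_B = 38.94 kip·ft (hogging).
Span BC, ΣM about C: R_B^{BC}·3 = 31.07 + 38.94, so R_B^{BC} = 23.34 kip and R_C = 77.25 − 23.34 = 53.91 kip.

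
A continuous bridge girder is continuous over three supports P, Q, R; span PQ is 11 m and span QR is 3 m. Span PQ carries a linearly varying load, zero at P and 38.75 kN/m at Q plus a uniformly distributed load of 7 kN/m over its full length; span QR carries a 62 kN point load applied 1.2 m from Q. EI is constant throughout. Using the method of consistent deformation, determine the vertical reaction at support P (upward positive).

Take M_Q as the redundant. Released structure: two simple spans PQ and QR with a hinge at Q.
Rotations at Q on the released spans (each span's end-slope, ×1/EI):
  span PQ: triangular load, peak 38.75: w₀L³/(45EI) = 1146/EI
  span PQ: UDL 7: wL³/(24EI) = 388.2/EI
  span QR: point load 62 at a = 1.2: Pab(L + b)/(6LEI) = 35.71/EI
  relative rotation θ_0 = (1534 + 35.71)/EI = 1570/EI
A unit hogging moment at Q produces rotation L₁/(3EI) + L₂/(3EI) = 4.667/EI.
Compatibility: M_Q·(L₁+L₂)/(3EI) = θ_0, giving M_Q = 336.4 kN·m (hogging).
Span PQ, ΣM about P with M_Q applied at Q: R_Q^{PQ}·11 = 1986 + 336.4, so R_Q^{PQ} = 211.2 kN and R_P = 290.1 − 211.2 = 78.96 kN.

R_P = 78.96 kN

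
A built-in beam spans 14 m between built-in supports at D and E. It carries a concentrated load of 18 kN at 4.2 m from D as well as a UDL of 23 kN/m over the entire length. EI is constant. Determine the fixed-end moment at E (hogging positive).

M_E = 391.5 kN·m

Release both end moments; the primary structure is a simply-supported span DE with redundants M_D and M_E.
End rotations of the released simple span under the applied load (×1/EI):
  at D: point load 18 at a = 4.2: Pab(L + b)/(6LEI) = 209.9/EI
  at E: point load 18 at a = 4.2: Pab(L + a)/(6LEI) = 160.5/EI
  at D: UDL 23: wL³/(24EI) = 2630/EI
  at E: UDL 23: wL³/(24EI) = 2630/EI
  θ_D0 = 2840/EI,  θ_E0 = 2790/EI
Flexibility coefficients: a unit moment at one end gives L/(3EI) there and L/(6EI) at the far end, so f₁₁ = f₂₂ = 4.667/EI and f₁₂ = f₂₁ = 2.333/EI.
Compatibility — zero rotation at each built-in end:
  4.667 M_D + 2.333 M_E = 2840
  2.333 M_D + 4.667 M_E = 2790
Solving the pair gives M_D = 412.7 kN·m and M_E = 391.5 kN·m (hogging).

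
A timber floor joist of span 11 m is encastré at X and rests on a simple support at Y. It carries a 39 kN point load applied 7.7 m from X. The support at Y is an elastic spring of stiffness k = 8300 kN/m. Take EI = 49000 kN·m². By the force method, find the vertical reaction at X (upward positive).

R_X = 17.31 kN

Take the reaction at Y as the redundant and release it; the primary structure is a cantilever fixed at X.
Primary-structure tip deflection at Y by superposition:
  point load 39 at a = 7.7: Pa²(3L − a)/(6EI) = 9750/EI
Flexibility coefficient — unit upward force at Y: δ_{YY} = L³/(3EI) = 443.7/EI.
With EI = 49000 kN·m²: δ_0 = 0.19898 m and δ_{YY} = 0.009054 m/kN.
Compatibility — the spring shortens by R_Y/k under the reaction it provides: δ_0 − R_Y·δ_{YY} = R_Y/k. With 1/k = 0.00012 m/kN, R_Y = δ_0 / (δ_{YY} + 1/k) = 0.19898 / (0.009054 + 0.00012) = 21.69 kN.
Vertical equilibrium: R_X = ΣP − R_Y = 39 − 21.69 = 17.31 kN.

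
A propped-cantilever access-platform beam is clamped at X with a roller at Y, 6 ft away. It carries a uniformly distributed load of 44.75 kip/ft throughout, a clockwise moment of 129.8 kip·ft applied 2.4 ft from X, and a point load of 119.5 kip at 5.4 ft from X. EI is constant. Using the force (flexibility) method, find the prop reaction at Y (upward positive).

R_Y = 223.1 kip

Release the roller at Y. Primary structure: cantilever fixed at X.
Downward deflection at the released point Y due to the loads:
  UDL 44.75: wL⁴/(8EI) = 7250/EI
  clockwise couple 129.8 at a = 2.4: M₀a(2L − a)/(2EI) = 1495/EI
  point load 119.5 at a = 5.4: Pa²(3L − a)/(6EI) = 7318/EI
  δ_0 = 16062/EI
Tip deflection under a unit load at Y: L³/(3EI) = 72/EI.
The prop prevents deflection at Y: R_Y = δ_0/δ_{YY} = 16062/72 = 223.1 kip.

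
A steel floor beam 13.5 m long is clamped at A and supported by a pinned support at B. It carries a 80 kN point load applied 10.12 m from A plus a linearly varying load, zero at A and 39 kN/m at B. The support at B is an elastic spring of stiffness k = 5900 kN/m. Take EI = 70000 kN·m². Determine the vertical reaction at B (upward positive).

Remove the prop at B; the released (primary) structure is a cantilever built in at A.
Downward deflection at the released point B due to the loads:
  point load 80 at a = 10.12: Pa²(3L − a)/(6EI) = 41485/EI
  triangular load, peak 39 at the free end: 11w₀L⁴/(120EI) = 118744/EI
  δ_0 = 160229/EI
Flexibility coefficient — unit upward force at B: δ_{BB} = L³/(3EI) = 820.1/EI.
With EI = 70000 kN·m²: δ_0 = 2.289 m and δ_{BB} = 0.011716 m/kN.
Compatibility — the spring shortens by R_B/k under the reaction it provides: δ_0 − R_B·δ_{BB} = R_B/k. With 1/k = 0.000169 m/kN, R_B = δ_0 / (δ_{BB} + 1/k) = 2.289 / (0.011716 + 0.000169) = 192.6 kN.

R_B = 192.6 kN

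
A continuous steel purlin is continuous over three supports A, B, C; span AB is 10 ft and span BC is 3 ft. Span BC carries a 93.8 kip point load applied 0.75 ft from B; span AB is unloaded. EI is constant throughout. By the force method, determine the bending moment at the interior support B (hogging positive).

Take M_B as the redundant. Released structure: two simple spans AB and BC with a hinge at B.
Rotations at B on the released spans (each span's end-slope, ×1/EI):
  span BC: point load 93.8 at a = 0.75: Pab(L + b)/(6LEI) = 46.17/EI
  relative rotation θ_0 = (0 + 46.17)/EI = 46.17/EI
A unit hogging moment at B produces rotation L₁/(3EI) + L₂/(3EI) = 4.333/EI.
Compatibility: M_B·(L₁+L₂)/(3EI) = θ_0, giving M_B = 10.65 kip·ft (hogging).

M_B = 10.65 kip·ft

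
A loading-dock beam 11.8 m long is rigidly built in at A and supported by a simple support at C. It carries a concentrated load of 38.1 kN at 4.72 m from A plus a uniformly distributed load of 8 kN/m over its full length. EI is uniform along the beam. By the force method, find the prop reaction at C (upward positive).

Remove the prop at C; the released (primary) structure is a cantilever built in at A.
Primary-structure tip deflection at C by superposition:
  point load 38.1 at a = 4.72: Pa²(3L − a)/(6EI) = 4340/EI
  UDL 8: wL⁴/(8EI) = 19388/EI
  δ_0 = 23728/EI
Flexibility coefficient — unit upward force at C: δ_{CC} = L³/(3EI) = 547.7/EI.
Compatibility at C: δ_0 − R_C·δ_{CC} = 0, so R_C = 23728/547.7 = 43.32 kN.

R_C = 43.32 kN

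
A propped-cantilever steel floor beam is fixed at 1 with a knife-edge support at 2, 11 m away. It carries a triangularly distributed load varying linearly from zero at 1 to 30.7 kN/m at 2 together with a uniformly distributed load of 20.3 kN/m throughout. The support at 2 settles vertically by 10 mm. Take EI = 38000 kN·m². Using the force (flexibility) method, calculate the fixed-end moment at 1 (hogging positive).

Take the reaction at 2 as the redundant and release it; the primary structure is a cantilever fixed at 1.
Deflection at 2 on the released cantilever, summing each load's contribution:
  triangular load, peak 30.7 at the free end: 11w₀L⁴/(120EI) = 41202/EI
  UDL 20.3: wL⁴/(8EI) = 37152/EI
  δ_0 = 78354/EI
Flexibility coefficient — unit upward force at 2: δ_{22} = L³/(3EI) = 443.7/EI.
With EI = 38000 kN·m²: δ_0 = 2.0619 m and δ_{22} = 0.011675 m/kN.
Compatibility — the beam at 2 must follow the support down by 0.01 m: δ_0 − R_2·δ_{22} = 0.01, so R_2 = (2.0619 − 0.01)/0.011675 = 175.7 kN.
Moment equilibrium about 1: M_1 = Σ(load moments about 1) − R_2·L = 2466 − 175.7×11 = 533.1 kN·m.

M_1 = 533.1 kN·m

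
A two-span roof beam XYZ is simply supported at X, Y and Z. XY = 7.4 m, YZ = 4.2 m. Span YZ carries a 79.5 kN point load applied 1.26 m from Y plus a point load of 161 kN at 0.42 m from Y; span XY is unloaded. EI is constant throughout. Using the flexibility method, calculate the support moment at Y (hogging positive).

M_Y = 42.51 kN·m

Release continuity at Y by inserting a hinge; the redundant is the internal moment M_Y. The primary structure is two simply-supported spans XY and YZ.
Discontinuity in slope at Y on the released structure — sum the simple-span end rotations:
  span YZ: point load 79.5 at a = 1.26: Pab(L + b)/(6LEI) = 83.44/EI
  span YZ: point load 161 at a = 0.42: Pab(L + b)/(6LEI) = 80.94/EI
  relative rotation θ_0 = (0 + 164.4)/EI = 164.4/EI
A unit hogging moment at Y produces rotation L₁/(3EI) + L₂/(3EI) = 3.867/EI.
Slope continuity at Y: θ_0 = M_Y·3.867/EI, so M_Y = 164.4/3.867 = 42.51 kN·m (hogging).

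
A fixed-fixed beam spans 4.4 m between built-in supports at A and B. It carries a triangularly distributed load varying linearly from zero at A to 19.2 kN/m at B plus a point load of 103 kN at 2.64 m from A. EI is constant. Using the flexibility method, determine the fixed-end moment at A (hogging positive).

Release both end moments; the primary structure is a simply-supported span AB with redundants M_A and M_B.
On the primary (simply-supported) span, the end slopes from the loading are:
  at A: triangular load, peak 19.2: 7w₀L³/(360EI) = 31.8/EI
  at B: triangular load, peak 19.2: w₀L³/(45EI) = 36.35/EI
  at A: point load 103 at a = 2.64: Pab(L + b)/(6LEI) = 111.7/EI
  at B: point load 103 at a = 2.64: Pab(L + a)/(6LEI) = 127.6/EI
  θ_A0 = 143.5/EI,  θ_B0 = 164/EI
Flexibility coefficients: a unit moment at one end gives L/(3EI) there and L/(6EI) at the far end, so f₁₁ = f₂₂ = 1.467/EI and f₁₂ = f₂₁ = 0.7333/EI.
Compatibility — zero rotation at each built-in end:
  1.467 M_A + 0.7333 M_B = 143.5
  0.7333 M_A + 1.467 M_B = 164
Solving the pair gives M_A = 55.9 kN·m and M_B = 83.85 kN·m (hogging).

M_A = 55.9 kN·m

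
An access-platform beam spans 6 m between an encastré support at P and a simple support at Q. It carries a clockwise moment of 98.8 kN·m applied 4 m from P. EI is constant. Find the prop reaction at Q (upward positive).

R_Q = 21.96 kN

Remove the prop at Q; the released (primary) structure is a cantilever built in at P.
Primary-structure tip deflection at Q by superposition:
  clockwise couple 98.8 at a = 4: M₀a(2L − a)/(2EI) = 1581/EI
Flexibility coefficient — unit upward force at Q: δ_{QQ} = L³/(3EI) = 72/EI.
Compatibility at Q: δ_0 − R_Q·δ_{QQ} = 0, so R_Q = 1581/72 = 21.96 kN.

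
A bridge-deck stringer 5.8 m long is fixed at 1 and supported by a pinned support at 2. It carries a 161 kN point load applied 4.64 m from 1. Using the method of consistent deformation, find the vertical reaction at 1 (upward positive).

R_1 = 47.66 kN

Remove the prop at 2; the released (primary) structure is a cantilever built in at 1.
Primary-structure tip deflection at 2 by superposition:
  point load 161 at a = 4.64: Pa²(3L − a)/(6EI) = 7372/EI
Tip deflection under a unit load at 2: L³/(3EI) = 65.04/EI.
Compatibility at 2: δ_0 − R_2·δ_{22} = 0, so R_2 = 7372/65.04 = 113.3 kN.
Vertical equilibrium: R_1 = ΣP − R_2 = 161 − 113.3 = 47.66 kN.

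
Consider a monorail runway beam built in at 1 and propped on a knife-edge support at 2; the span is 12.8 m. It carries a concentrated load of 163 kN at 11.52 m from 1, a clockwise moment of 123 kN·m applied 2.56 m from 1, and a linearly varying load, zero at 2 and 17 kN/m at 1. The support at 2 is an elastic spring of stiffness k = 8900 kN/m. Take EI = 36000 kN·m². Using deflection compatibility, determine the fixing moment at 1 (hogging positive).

M_1 = 357.7 kN·m

Choose R_2 as the redundant. The primary structure is the cantilever fixed at 1.
Primary-structure tip deflection at 2 by superposition:
  point load 163 at a = 11.52: Pa²(3L − a)/(6EI) = 96910/EI
  clockwise couple 123 at a = 2.56: M₀a(2L − a)/(2EI) = 3627/EI
  triangular load, peak 17 at the fixed end: w₀L⁴/(30EI) = 15211/EI
  δ_0 = 115749/EI
Flexibility coefficient — unit upward force at 2: δ_{22} = L³/(3EI) = 699.1/EI.
With EI = 36000 kN·m²: δ_0 = 3.2153 m and δ_{22} = 0.019418 m/kN.
Compatibility — the spring shortens by R_2/k under the reaction it provides: δ_0 − R_2·δ_{22} = R_2/k. With 1/k = 0.000112 m/kN, R_2 = δ_0 / (δ_{22} + 1/k) = 3.2153 / (0.019418 + 0.000112) = 164.6 kN.
Moment equilibrium about 1: M_1 = Σ(load moments about 1) − R_2·L = 2465 − 164.6×12.8 = 357.7 kN·m.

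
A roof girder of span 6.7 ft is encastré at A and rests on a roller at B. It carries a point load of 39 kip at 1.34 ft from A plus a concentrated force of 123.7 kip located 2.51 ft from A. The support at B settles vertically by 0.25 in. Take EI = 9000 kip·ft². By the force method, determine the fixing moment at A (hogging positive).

Remove the prop at B; the released (primary) structure is a cantilever built in at A.
Deflection at B on the released cantilever, summing each load's contribution:
  point load 39 at a = 1.34: Pa²(3L − a)/(6EI) = 219/EI
  point load 123.7 at a = 2.51: Pa²(3L − a)/(6EI) = 2285/EI
  δ_0 = 2504/EI
Tip deflection under a unit load at B: L³/(3EI) = 100.3/EI.
With EI = 9000 kip·ft²: δ_0 = 0.27819 ft and δ_{BB} = 0.011139 ft/kip.
Compatibility — the beam at B must follow the support down by 0.02083 ft: δ_0 − R_B·δ_{BB} = 0.02083, so R_B = (0.27819 − 0.02083)/0.011139 = 23.1 kip.
Moment equilibrium about A: M_A = Σ(load moments about A) − R_B·L = 362.7 − 23.1×6.7 = 208 kip·ft.

M_A = 208 kip·ft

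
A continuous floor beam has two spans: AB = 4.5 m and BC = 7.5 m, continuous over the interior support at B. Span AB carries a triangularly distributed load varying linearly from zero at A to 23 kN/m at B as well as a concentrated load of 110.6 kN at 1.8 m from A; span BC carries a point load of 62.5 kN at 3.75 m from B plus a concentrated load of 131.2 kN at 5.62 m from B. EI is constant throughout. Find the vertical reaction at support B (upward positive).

Release continuity at B by inserting a hinge; the redundant is the internal moment M_B. The primary structure is two simply-supported spans AB and BC.
Rotations at B on the released spans (each span's end-slope, ×1/EI):
  span AB: triangular load, peak 23: w₀L³/(45EI) = 46.58/EI
  span AB: point load 110.6 at a = 1.8: Pab(L + a)/(6LEI) = 125.4/EI
  span BC: point load 62.5 at a = 3.75: Pab(L + b)/(6LEI) = 219.7/EI
  span BC: point load 131.2 at a = 5.62: Pab(L + b)/(6LEI) = 288.9/EI
  relative rotation θ_0 = (172 + 508.7)/EI = 680.7/EI
A unit hogging moment at B produces rotation L₁/(3EI) + L₂/(3EI) = 4/EI.
Compatibility: M_B·(L₁+L₂)/(3EI) = θ_0, giving M_B = 170.2 kN·m (hogging).
Span AB, ΣM about A with M_B applied at B: R_B^{AB}·4.5 = 354.3 + 170.2, so R_B^{AB} = 116.6 kN and R_A = 162.3 − 116.6 = 45.8 kN.
Span BC, ΣM about C: R_B^{BC}·7.5 = 481 + 170.2, so R_B^{BC} = 86.83 kN and R_C = 193.7 − 86.83 = 106.9 kN.
R_B = 116.6 + 86.83 = 203.4 kN.

R_B = 203.4 kN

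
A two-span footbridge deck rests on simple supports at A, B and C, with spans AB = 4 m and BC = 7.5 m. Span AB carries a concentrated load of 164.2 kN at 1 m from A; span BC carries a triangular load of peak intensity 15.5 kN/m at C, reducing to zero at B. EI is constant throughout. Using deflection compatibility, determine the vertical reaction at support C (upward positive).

Release continuity at B by inserting a hinge; the redundant is the internal moment M_B. The primary structure is two simply-supported spans AB and BC.
Rotations at B on the released spans (each span's end-slope, ×1/EI):
  span AB: point load 164.2 at a = 1: Pab(L + a)/(6LEI) = 102.6/EI
  span BC: triangular load, peak 15.5: 7w₀L³/(360EI) = 127.1/EI
  relative rotation θ_0 = (102.6 + 127.1)/EI = 229.8/EI
A unit hogging moment at B produces rotation L₁/(3EI) + L₂/(3EI) = 3.833/EI.
Compatibility: M_B·(L₁+L₂)/(3EI) = θ_0, giving M_B = 59.94 kN·m (hogging).
Span BC, ΣM about C: R_B^{BC}·7.5 = 145.3 + 59.94, so R_B^{BC} = 27.37 kN and R_C = 58.12 − 27.37 = 30.76 kN.

R_C = 30.76 kN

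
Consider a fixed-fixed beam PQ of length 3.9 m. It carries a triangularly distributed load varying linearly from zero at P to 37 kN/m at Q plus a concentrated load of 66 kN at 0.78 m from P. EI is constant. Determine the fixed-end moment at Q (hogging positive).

M_Q = 36.38 kN·m

Release both end moments; the primary structure is a simply-supported span PQ with redundants M_P and M_Q.
On the primary (simply-supported) span, the end slopes from the loading are:
  at P: triangular load, peak 37: 7w₀L³/(360EI) = 42.68/EI
  at Q: triangular load, peak 37: w₀L³/(45EI) = 48.77/EI
  at P: point load 66 at a = 0.78: Pab(L + b)/(6LEI) = 48.19/EI
  at Q: point load 66 at a = 0.78: Pab(L + a)/(6LEI) = 32.12/EI
  θ_P0 = 90.86/EI,  θ_Q0 = 80.9/EI
Flexibility coefficients: a unit moment at one end gives L/(3EI) there and L/(6EI) at the far end, so f₁₁ = f₂₂ = 1.3/EI and f₁₂ = f₂₁ = 0.65/EI.
Compatibility — zero rotation at each built-in end:
  1.3 M_P + 0.65 M_Q = 90.86
  0.65 M_P + 1.3 M_Q = 80.9
Solving the pair gives M_P = 51.71 kN·m and M_Q = 36.38 kN·m (hogging).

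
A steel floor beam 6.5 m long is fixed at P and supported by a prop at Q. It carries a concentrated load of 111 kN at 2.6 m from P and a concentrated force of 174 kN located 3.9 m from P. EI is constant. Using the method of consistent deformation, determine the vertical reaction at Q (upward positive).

R_Q = 98.26 kN

Release the roller at Q. Primary structure: cantilever fixed at P.
Primary-structure tip deflection at Q by superposition:
  point load 111 at a = 2.6: Pa²(3L − a)/(6EI) = 2114/EI
  point load 174 at a = 3.9: Pa²(3L − a)/(6EI) = 6881/EI
  δ_0 = 8995/EI
Tip deflection under a unit load at Q: L³/(3EI) = 91.54/EI.
The prop prevents deflection at Q: R_Q = δ_0/δ_{QQ} = 8995/91.54 = 98.26 kN.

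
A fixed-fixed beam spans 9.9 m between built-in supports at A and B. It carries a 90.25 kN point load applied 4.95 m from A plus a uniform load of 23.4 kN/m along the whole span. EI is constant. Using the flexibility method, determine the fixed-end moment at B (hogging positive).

M_B = 302.8 kN·m

Release both end moments; the primary structure is a simply-supported span AB with redundants M_A and M_B.
Simple-span end rotations at A and B under the given loads:
  at A: point load 90.25 at a = 4.95: Pab(L + b)/(6LEI) = 552.8/EI
  at B: point load 90.25 at a = 4.95: Pab(L + a)/(6LEI) = 552.8/EI
  at A: UDL 23.4: wL³/(24EI) = 946/EI
  at B: UDL 23.4: wL³/(24EI) = 946/EI
  θ_A0 = 1499/EI,  θ_B0 = 1499/EI
Flexibility coefficients: a unit moment at one end gives L/(3EI) there and L/(6EI) at the far end, so f₁₁ = f₂₂ = 3.3/EI and f₁₂ = f₂₁ = 1.65/EI.
Compatibility — zero rotation at each built-in end:
  3.3 M_A + 1.65 M_B = 1499
  1.65 M_A + 3.3 M_B = 1499
Solving the pair gives M_A = 302.8 kN·m and M_B = 302.8 kN·m (hogging).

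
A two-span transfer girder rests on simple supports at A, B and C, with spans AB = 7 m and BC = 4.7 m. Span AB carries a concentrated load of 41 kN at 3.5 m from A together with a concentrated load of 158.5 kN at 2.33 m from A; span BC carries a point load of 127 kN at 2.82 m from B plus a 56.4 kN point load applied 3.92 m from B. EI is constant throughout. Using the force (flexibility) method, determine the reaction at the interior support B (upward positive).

Release continuity at B by inserting a hinge; the redundant is the internal moment M_B. The primary structure is two simply-supported spans AB and BC.
Discontinuity in slope at B on the released structure — sum the simple-span end rotations:
  span AB: point load 41 at a = 3.5: Pab(L + a)/(6LEI) = 125.6/EI
  span AB: point load 158.5 at a = 2.33: Pab(L + a)/(6LEI) = 383.1/EI
  span BC: point load 127 at a = 2.82: Pab(L + b)/(6LEI) = 157.1/EI
  span BC: point load 56.4 at a = 3.92: Pab(L + b)/(6LEI) = 33.51/EI
  relative rotation θ_0 = (508.7 + 190.6)/EI = 699.3/EI
A unit hogging moment at B produces rotation L₁/(3EI) + L₂/(3EI) = 3.9/EI.
Compatibility: M_B·(L₁+L₂)/(3EI) = θ_0, giving M_B = 179.3 kN·m (hogging).
Span AB, ΣM about A with M_B applied at B: R_B^{AB}·7 = 512.8 + 179.3, so R_B^{AB} = 98.87 kN and R_A = 199.5 − 98.87 = 100.6 kN.
Span BC, ΣM about C: R_B^{BC}·4.7 = 282.8 + 179.3, so R_B^{BC} = 98.31 kN and R_C = 183.4 − 98.31 = 85.09 kN.
R_B = 98.87 + 98.31 = 197.2 kN.

R_B = 197.2 kN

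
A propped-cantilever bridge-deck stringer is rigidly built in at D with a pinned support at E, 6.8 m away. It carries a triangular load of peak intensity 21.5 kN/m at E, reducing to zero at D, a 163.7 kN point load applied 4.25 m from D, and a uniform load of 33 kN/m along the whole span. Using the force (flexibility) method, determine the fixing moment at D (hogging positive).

Remove the prop at E; the released (primary) structure is a cantilever built in at D.
Downward deflection at the released point E due to the loads:
  triangular load, peak 21.5 at the free end: 11w₀L⁴/(120EI) = 4214/EI
  point load 163.7 at a = 4.25: Pa²(3L − a)/(6EI) = 7959/EI
  UDL 33: wL⁴/(8EI) = 8820/EI
  δ_0 = 20993/EI
Flexibility coefficient — unit upward force at E: δ_{EE} = L³/(3EI) = 104.8/EI.
Compatibility at E: δ_0 − R_E·δ_{EE} = 0, so R_E = 20993/104.8 = 200.3 kN.
Moment equilibrium about D: M_D = Σ(load moments about D) − R_E·L = 1790 − 200.3×6.8 = 428.1 kN·m.

M_D = 428.1 kN·m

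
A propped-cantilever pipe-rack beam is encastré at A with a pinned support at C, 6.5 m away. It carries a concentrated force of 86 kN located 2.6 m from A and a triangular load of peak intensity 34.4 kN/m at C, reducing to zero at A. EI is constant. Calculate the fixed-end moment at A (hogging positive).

M_A = 192.1 kN·m

Take the reaction at C as the redundant and release it; the primary structure is a cantilever fixed at A.
Free-end deflection of the primary structure under the applied loading (downward +):
  point load 86 at a = 2.6: Pa²(3L − a)/(6EI) = 1637/EI
  triangular load, peak 34.4 at the free end: 11w₀L⁴/(120EI) = 5629/EI
  δ_0 = 7266/EI
Tip deflection under a unit load at C: L³/(3EI) = 91.54/EI.
The prop prevents deflection at C: R_C = δ_0/δ_{CC} = 7266/91.54 = 79.38 kN.
Moment equilibrium about A: M_A = Σ(load moments about A) − R_C·L = 708.1 − 79.38×6.5 = 192.1 kN·m.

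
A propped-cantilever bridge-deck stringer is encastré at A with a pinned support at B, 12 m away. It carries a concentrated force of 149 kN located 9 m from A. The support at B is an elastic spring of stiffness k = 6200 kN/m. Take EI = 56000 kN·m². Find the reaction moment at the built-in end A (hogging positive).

M_A = 227 kN·m

Take the reaction at B as the redundant and release it; the primary structure is a cantilever fixed at A.
Free-end deflection of the primary structure under the applied loading (downward +):
  point load 149 at a = 9: Pa²(3L − a)/(6EI) = 54310/EI
Flexibility coefficient — unit upward force at B: δ_{BB} = L³/(3EI) = 576/EI.
With EI = 56000 kN·m²: δ_0 = 0.96983 m and δ_{BB} = 0.010286 m/kN.
Compatibility — the spring shortens by R_B/k under the reaction it provides: δ_0 − R_B·δ_{BB} = R_B/k. With 1/k = 0.000161 m/kN, R_B = δ_0 / (δ_{BB} + 1/k) = 0.96983 / (0.010286 + 0.000161) = 92.83 kN.
Moment equilibrium about A: M_A = Σ(load moments about A) − R_B·L = 1341 − 92.83×12 = 227 kN·m.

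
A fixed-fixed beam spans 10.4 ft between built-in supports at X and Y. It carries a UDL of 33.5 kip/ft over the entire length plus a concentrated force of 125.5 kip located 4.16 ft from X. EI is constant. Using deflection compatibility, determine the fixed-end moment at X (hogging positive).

Release both end moments; the primary structure is a simply-supported span XY with redundants M_X and M_Y.
On the primary (simply-supported) span, the end slopes from the loading are:
  at X: UDL 33.5: wL³/(24EI) = 1570/EI
  at Y: UDL 33.5: wL³/(24EI) = 1570/EI
  at X: point load 125.5 at a = 4.16: Pab(L + b)/(6LEI) = 868.7/EI
  at Y: point load 125.5 at a = 4.16: Pab(L + a)/(6LEI) = 760.1/EI
  θ_X0 = 2439/EI,  θ_Y0 = 2330/EI
Flexibility coefficients: a unit moment at one end gives L/(3EI) there and L/(6EI) at the far end, so f₁₁ = f₂₂ = 3.467/EI and f₁₂ = f₂₁ = 1.733/EI.
Compatibility — zero rotation at each built-in end:
  3.467 M_X + 1.733 M_Y = 2439
  1.733 M_X + 3.467 M_Y = 2330
Solving the pair gives M_X = 489.9 kip·ft and M_Y = 427.2 kip·ft (hogging).

M_X = 489.9 kip·ft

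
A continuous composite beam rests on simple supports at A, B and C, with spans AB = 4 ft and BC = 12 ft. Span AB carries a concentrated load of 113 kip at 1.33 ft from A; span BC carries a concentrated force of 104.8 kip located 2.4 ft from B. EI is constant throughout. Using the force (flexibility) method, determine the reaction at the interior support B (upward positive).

Insert a hinge at B; M_B is the redundant, and each span becomes simply supported.
Discontinuity in slope at B on the released structure — sum the simple-span end rotations:
  span AB: point load 113 at a = 1.33: Pab(L + a)/(6LEI) = 89.12/EI
  span BC: point load 104.8 at a = 2.4: Pab(L + b)/(6LEI) = 724.4/EI
  relative rotation θ_0 = (89.12 + 724.4)/EI = 813.5/EI
A unit hogging moment at B produces rotation L₁/(3EI) + L₂/(3EI) = 5.333/EI.
Slope continuity at B: θ_0 = M_B·5.333/EI, so M_B = 813.5/5.333 = 152.5 kip·ft (hogging).
Span AB, ΣM about A with M_B applied at B: R_B^{AB}·4 = 150.3 + 152.5, so R_B^{AB} = 75.71 kip and R_A = 113 − 75.71 = 37.29 kip.
Span BC, ΣM about C: R_B^{BC}·12 = 1006 + 152.5, so R_B^{BC} = 96.55 kip and R_C = 104.8 − 96.55 = 8.249 kip.
R_B = 75.71 + 96.55 = 172.3 kip.

R_B = 172.3 kip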